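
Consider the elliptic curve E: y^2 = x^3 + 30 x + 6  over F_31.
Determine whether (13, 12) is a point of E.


Check whether y^2 = x^3 + 30 x + 6 (mod 31) for (x, y) = (13, 12).
LHS: y^2 = 12^2 mod 31 = 20
RHS: x^3 + 30 x + 6 = 13^3 + 30*13 + 6 mod 31 = 20
LHS = RHS

Yes, on the curve


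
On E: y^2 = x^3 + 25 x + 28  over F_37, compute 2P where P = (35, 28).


Doubling: s = (3 x1^2 + a) / (2 y1)
s = (3*35^2 + 25) / (2*28) mod 37 = 0
x3 = s^2 - 2 x1 mod 37 = 0^2 - 2*35 = 4
y3 = s (x1 - x3) - y1 mod 37 = 0 * (35 - 4) - 28 = 9

2P = (4, 9)


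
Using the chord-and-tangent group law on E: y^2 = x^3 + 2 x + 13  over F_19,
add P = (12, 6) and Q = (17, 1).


P != Q, so use the chord formula.
s = (y2 - y1) / (x2 - x1) = (14) / (5) mod 19 = 18
x3 = s^2 - x1 - x2 mod 19 = 18^2 - 12 - 17 = 10
y3 = s (x1 - x3) - y1 mod 19 = 18 * (12 - 10) - 6 = 11

P + Q = (10, 11)


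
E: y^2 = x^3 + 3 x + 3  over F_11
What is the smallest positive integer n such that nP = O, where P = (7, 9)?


Compute successive multiples of P until we hit O:
  1P = (7, 9)
  2P = (9, 0)
  3P = (7, 2)
  4P = O

ord(P) = 4


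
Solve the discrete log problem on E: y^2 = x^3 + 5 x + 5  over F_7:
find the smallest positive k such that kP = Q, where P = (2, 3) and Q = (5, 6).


Enumerate multiples of P until we hit Q = (5, 6):
  1P = (2, 3)
  2P = (5, 6)
Match found at i = 2.

k = 2


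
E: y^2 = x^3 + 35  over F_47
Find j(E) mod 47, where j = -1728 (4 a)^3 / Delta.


Delta = -16(4 a^3 + 27 b^2) mod 47 = 20
-1728 * (4 a)^3 = -1728 * (4*0)^3 mod 47 = 0
j = 0 * 20^(-1) mod 47 = 0

j = 0 (mod 47)


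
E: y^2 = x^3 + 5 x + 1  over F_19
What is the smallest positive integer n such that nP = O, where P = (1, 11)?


Compute successive multiples of P until we hit O:
  1P = (1, 11)
  2P = (3, 9)
  3P = (16, 4)
  4P = (11, 0)
  5P = (16, 15)
  6P = (3, 10)
  7P = (1, 8)
  8P = O

ord(P) = 8


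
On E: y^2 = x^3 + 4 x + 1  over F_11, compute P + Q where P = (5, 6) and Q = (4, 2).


P != Q, so use the chord formula.
s = (y2 - y1) / (x2 - x1) = (7) / (10) mod 11 = 4
x3 = s^2 - x1 - x2 mod 11 = 4^2 - 5 - 4 = 7
y3 = s (x1 - x3) - y1 mod 11 = 4 * (5 - 7) - 6 = 8

P + Q = (7, 8)


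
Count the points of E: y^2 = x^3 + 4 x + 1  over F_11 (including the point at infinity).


For each x in F_11, count y with y^2 = x^3 + 4 x + 1 mod 11:
  x = 0: RHS = 1, y in [1, 10]  -> 2 point(s)
  x = 4: RHS = 4, y in [2, 9]  -> 2 point(s)
  x = 5: RHS = 3, y in [5, 6]  -> 2 point(s)
  x = 7: RHS = 9, y in [3, 8]  -> 2 point(s)
Affine points: 8. Add the point at infinity: total = 9.

#E(F_11) = 9


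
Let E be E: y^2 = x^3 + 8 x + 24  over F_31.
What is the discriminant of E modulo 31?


4 a^3 + 27 b^2 = 4*8^3 + 27*24^2 = 2048 + 15552 = 17600
Delta = -16 * (17600) = -281600
Delta mod 31 = 4

Delta = 4 (mod 31)


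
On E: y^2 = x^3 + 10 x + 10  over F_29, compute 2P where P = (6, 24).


Doubling: s = (3 x1^2 + a) / (2 y1)
s = (3*6^2 + 10) / (2*24) mod 29 = 23
x3 = s^2 - 2 x1 mod 29 = 23^2 - 2*6 = 24
y3 = s (x1 - x3) - y1 mod 29 = 23 * (6 - 24) - 24 = 26

2P = (24, 26)


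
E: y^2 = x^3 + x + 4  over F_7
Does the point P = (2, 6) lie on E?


Check whether y^2 = x^3 + 1 x + 4 (mod 7) for (x, y) = (2, 6).
LHS: y^2 = 6^2 mod 7 = 1
RHS: x^3 + 1 x + 4 = 2^3 + 1*2 + 4 mod 7 = 0
LHS != RHS

No, not on the curve


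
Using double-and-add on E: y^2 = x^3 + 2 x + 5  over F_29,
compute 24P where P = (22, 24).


k = 24 = 11000_2 (binary, LSB first: 00011)
Double-and-add from P = (22, 24):
  bit 0 = 0: acc unchanged = O
  bit 1 = 0: acc unchanged = O
  bit 2 = 0: acc unchanged = O
  bit 3 = 1: acc = O + (3, 3) = (3, 3)
  bit 4 = 1: acc = (3, 3) + (23, 26) = (26, 1)

24P = (26, 1)


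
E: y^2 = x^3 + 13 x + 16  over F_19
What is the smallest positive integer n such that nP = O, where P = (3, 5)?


Compute successive multiples of P until we hit O:
  1P = (3, 5)
  2P = (10, 5)
  3P = (6, 14)
  4P = (0, 4)
  5P = (14, 4)
  6P = (13, 8)
  7P = (1, 7)
  8P = (16, 8)
  ... (continuing to 26P)
  26P = O

ord(P) = 26


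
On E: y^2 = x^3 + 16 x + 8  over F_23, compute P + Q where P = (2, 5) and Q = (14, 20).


P != Q, so use the chord formula.
s = (y2 - y1) / (x2 - x1) = (15) / (12) mod 23 = 7
x3 = s^2 - x1 - x2 mod 23 = 7^2 - 2 - 14 = 10
y3 = s (x1 - x3) - y1 mod 23 = 7 * (2 - 10) - 5 = 8

P + Q = (10, 8)


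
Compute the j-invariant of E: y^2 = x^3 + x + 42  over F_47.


Delta = -16(4 a^3 + 27 b^2) mod 47 = 40
-1728 * (4 a)^3 = -1728 * (4*1)^3 mod 47 = 46
j = 46 * 40^(-1) mod 47 = 27

j = 27 (mod 47)


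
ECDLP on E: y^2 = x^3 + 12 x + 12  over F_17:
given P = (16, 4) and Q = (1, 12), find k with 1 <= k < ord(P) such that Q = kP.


Enumerate multiples of P until we hit Q = (1, 12):
  1P = (16, 4)
  2P = (1, 5)
  3P = (13, 6)
  4P = (13, 11)
  5P = (1, 12)
Match found at i = 5.

k = 5


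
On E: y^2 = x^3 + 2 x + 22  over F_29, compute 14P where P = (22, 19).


k = 14 = 1110_2 (binary, LSB first: 0111)
Double-and-add from P = (22, 19):
  bit 0 = 0: acc unchanged = O
  bit 1 = 1: acc = O + (21, 4) = (21, 4)
  bit 2 = 1: acc = (21, 4) + (15, 11) = (0, 15)
  bit 3 = 1: acc = (0, 15) + (4, 23) = (0, 14)

14P = (0, 14)


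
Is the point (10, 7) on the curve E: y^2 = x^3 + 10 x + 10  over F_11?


Check whether y^2 = x^3 + 10 x + 10 (mod 11) for (x, y) = (10, 7).
LHS: y^2 = 7^2 mod 11 = 5
RHS: x^3 + 10 x + 10 = 10^3 + 10*10 + 10 mod 11 = 10
LHS != RHS

No, not on the curve


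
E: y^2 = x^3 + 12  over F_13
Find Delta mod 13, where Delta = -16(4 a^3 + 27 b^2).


4 a^3 + 27 b^2 = 4*0^3 + 27*12^2 = 0 + 3888 = 3888
Delta = -16 * (3888) = -62208
Delta mod 13 = 10

Delta = 10 (mod 13)


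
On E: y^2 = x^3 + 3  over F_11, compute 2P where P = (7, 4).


Doubling: s = (3 x1^2 + a) / (2 y1)
s = (3*7^2 + 0) / (2*4) mod 11 = 6
x3 = s^2 - 2 x1 mod 11 = 6^2 - 2*7 = 0
y3 = s (x1 - x3) - y1 mod 11 = 6 * (7 - 0) - 4 = 5

2P = (0, 5)


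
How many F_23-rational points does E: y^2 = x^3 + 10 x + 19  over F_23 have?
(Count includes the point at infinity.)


For each x in F_23, count y with y^2 = x^3 + 10 x + 19 mod 23:
  x = 2: RHS = 1, y in [1, 22]  -> 2 point(s)
  x = 4: RHS = 8, y in [10, 13]  -> 2 point(s)
  x = 7: RHS = 18, y in [8, 15]  -> 2 point(s)
  x = 8: RHS = 13, y in [6, 17]  -> 2 point(s)
  x = 12: RHS = 4, y in [2, 21]  -> 2 point(s)
  x = 13: RHS = 0, y in [0]  -> 1 point(s)
  x = 15: RHS = 2, y in [5, 18]  -> 2 point(s)
  x = 20: RHS = 8, y in [10, 13]  -> 2 point(s)
  x = 22: RHS = 8, y in [10, 13]  -> 2 point(s)
Affine points: 17. Add the point at infinity: total = 18.

#E(F_23) = 18


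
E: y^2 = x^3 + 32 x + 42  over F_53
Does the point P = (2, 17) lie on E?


Check whether y^2 = x^3 + 32 x + 42 (mod 53) for (x, y) = (2, 17).
LHS: y^2 = 17^2 mod 53 = 24
RHS: x^3 + 32 x + 42 = 2^3 + 32*2 + 42 mod 53 = 8
LHS != RHS

No, not on the curve


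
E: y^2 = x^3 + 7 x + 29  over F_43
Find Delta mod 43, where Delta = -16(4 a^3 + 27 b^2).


4 a^3 + 27 b^2 = 4*7^3 + 27*29^2 = 1372 + 22707 = 24079
Delta = -16 * (24079) = -385264
Delta mod 43 = 16

Delta = 16 (mod 43)


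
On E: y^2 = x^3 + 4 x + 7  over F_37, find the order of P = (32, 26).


Compute successive multiples of P until we hit O:
  1P = (32, 26)
  2P = (6, 32)
  3P = (10, 23)
  4P = (35, 19)
  5P = (33, 1)
  6P = (5, 2)
  7P = (25, 9)
  8P = (1, 7)
  ... (continuing to 43P)
  43P = O

ord(P) = 43


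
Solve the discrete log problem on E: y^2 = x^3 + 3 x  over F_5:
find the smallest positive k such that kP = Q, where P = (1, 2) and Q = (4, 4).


Enumerate multiples of P until we hit Q = (4, 4):
  1P = (1, 2)
  2P = (4, 1)
  3P = (4, 4)
Match found at i = 3.

k = 3


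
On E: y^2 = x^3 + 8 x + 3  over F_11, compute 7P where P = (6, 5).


k = 7 = 111_2 (binary, LSB first: 111)
Double-and-add from P = (6, 5):
  bit 0 = 1: acc = O + (6, 5) = (6, 5)
  bit 1 = 1: acc = (6, 5) + (2, 4) = (1, 10)
  bit 2 = 1: acc = (1, 10) + (5, 5) = (10, 4)

7P = (10, 4)


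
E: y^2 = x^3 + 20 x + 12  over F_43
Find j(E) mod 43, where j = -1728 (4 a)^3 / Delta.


Delta = -16(4 a^3 + 27 b^2) mod 43 = 14
-1728 * (4 a)^3 = -1728 * (4*20)^3 mod 43 = 8
j = 8 * 14^(-1) mod 43 = 19

j = 19 (mod 43)


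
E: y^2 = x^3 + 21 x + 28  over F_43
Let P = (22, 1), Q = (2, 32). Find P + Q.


P != Q, so use the chord formula.
s = (y2 - y1) / (x2 - x1) = (31) / (23) mod 43 = 35
x3 = s^2 - x1 - x2 mod 43 = 35^2 - 22 - 2 = 40
y3 = s (x1 - x3) - y1 mod 43 = 35 * (22 - 40) - 1 = 14

P + Q = (40, 14)


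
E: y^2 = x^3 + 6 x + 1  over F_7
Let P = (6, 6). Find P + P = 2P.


Doubling: s = (3 x1^2 + a) / (2 y1)
s = (3*6^2 + 6) / (2*6) mod 7 = 6
x3 = s^2 - 2 x1 mod 7 = 6^2 - 2*6 = 3
y3 = s (x1 - x3) - y1 mod 7 = 6 * (6 - 3) - 6 = 5

2P = (3, 5)


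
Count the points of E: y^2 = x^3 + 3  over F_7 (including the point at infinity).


For each x in F_7, count y with y^2 = x^3 + 0 x + 3 mod 7:
  x = 1: RHS = 4, y in [2, 5]  -> 2 point(s)
  x = 2: RHS = 4, y in [2, 5]  -> 2 point(s)
  x = 3: RHS = 2, y in [3, 4]  -> 2 point(s)
  x = 4: RHS = 4, y in [2, 5]  -> 2 point(s)
  x = 5: RHS = 2, y in [3, 4]  -> 2 point(s)
  x = 6: RHS = 2, y in [3, 4]  -> 2 point(s)
Affine points: 12. Add the point at infinity: total = 13.

#E(F_7) = 13


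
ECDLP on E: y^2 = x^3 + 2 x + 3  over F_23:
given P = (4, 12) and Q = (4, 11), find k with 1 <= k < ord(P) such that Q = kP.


Enumerate multiples of P until we hit Q = (4, 11):
  1P = (4, 12)
  2P = (8, 18)
  3P = (19, 0)
  4P = (8, 5)
  5P = (4, 11)
Match found at i = 5.

k = 5


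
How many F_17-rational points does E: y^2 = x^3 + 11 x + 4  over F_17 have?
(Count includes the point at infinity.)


For each x in F_17, count y with y^2 = x^3 + 11 x + 4 mod 17:
  x = 0: RHS = 4, y in [2, 15]  -> 2 point(s)
  x = 1: RHS = 16, y in [4, 13]  -> 2 point(s)
  x = 2: RHS = 0, y in [0]  -> 1 point(s)
  x = 3: RHS = 13, y in [8, 9]  -> 2 point(s)
  x = 7: RHS = 16, y in [4, 13]  -> 2 point(s)
  x = 8: RHS = 9, y in [3, 14]  -> 2 point(s)
  x = 9: RHS = 16, y in [4, 13]  -> 2 point(s)
  x = 10: RHS = 9, y in [3, 14]  -> 2 point(s)
  x = 13: RHS = 15, y in [7, 10]  -> 2 point(s)
  x = 15: RHS = 8, y in [5, 12]  -> 2 point(s)
  x = 16: RHS = 9, y in [3, 14]  -> 2 point(s)
Affine points: 21. Add the point at infinity: total = 22.

#E(F_17) = 22


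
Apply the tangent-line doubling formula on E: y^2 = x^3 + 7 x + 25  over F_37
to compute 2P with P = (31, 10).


Doubling: s = (3 x1^2 + a) / (2 y1)
s = (3*31^2 + 7) / (2*10) mod 37 = 15
x3 = s^2 - 2 x1 mod 37 = 15^2 - 2*31 = 15
y3 = s (x1 - x3) - y1 mod 37 = 15 * (31 - 15) - 10 = 8

2P = (15, 8)


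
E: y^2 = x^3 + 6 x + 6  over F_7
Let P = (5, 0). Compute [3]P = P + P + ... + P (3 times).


k = 3 = 11_2 (binary, LSB first: 11)
Double-and-add from P = (5, 0):
  bit 0 = 1: acc = O + (5, 0) = (5, 0)
  bit 1 = 1: acc = (5, 0) + O = (5, 0)

3P = (5, 0)


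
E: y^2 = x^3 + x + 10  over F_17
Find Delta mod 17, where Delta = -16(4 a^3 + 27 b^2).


4 a^3 + 27 b^2 = 4*1^3 + 27*10^2 = 4 + 2700 = 2704
Delta = -16 * (2704) = -43264
Delta mod 17 = 1

Delta = 1 (mod 17)


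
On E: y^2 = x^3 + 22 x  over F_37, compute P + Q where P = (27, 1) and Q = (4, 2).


P != Q, so use the chord formula.
s = (y2 - y1) / (x2 - x1) = (1) / (14) mod 37 = 8
x3 = s^2 - x1 - x2 mod 37 = 8^2 - 27 - 4 = 33
y3 = s (x1 - x3) - y1 mod 37 = 8 * (27 - 33) - 1 = 25

P + Q = (33, 25)


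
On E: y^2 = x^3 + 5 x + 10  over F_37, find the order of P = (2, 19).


Compute successive multiples of P until we hit O:
  1P = (2, 19)
  2P = (26, 17)
  3P = (18, 7)
  4P = (6, 21)
  5P = (20, 9)
  6P = (8, 9)
  7P = (1, 4)
  8P = (0, 11)
  ... (continuing to 32P)
  32P = O

ord(P) = 32


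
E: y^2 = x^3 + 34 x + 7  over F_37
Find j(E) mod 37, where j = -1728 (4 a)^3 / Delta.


Delta = -16(4 a^3 + 27 b^2) mod 37 = 22
-1728 * (4 a)^3 = -1728 * (4*34)^3 mod 37 = 10
j = 10 * 22^(-1) mod 37 = 24

j = 24 (mod 37)


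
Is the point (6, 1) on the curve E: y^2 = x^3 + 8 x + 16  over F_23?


Check whether y^2 = x^3 + 8 x + 16 (mod 23) for (x, y) = (6, 1).
LHS: y^2 = 1^2 mod 23 = 1
RHS: x^3 + 8 x + 16 = 6^3 + 8*6 + 16 mod 23 = 4
LHS != RHS

No, not on the curve


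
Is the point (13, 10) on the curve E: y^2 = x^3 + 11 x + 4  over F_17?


Check whether y^2 = x^3 + 11 x + 4 (mod 17) for (x, y) = (13, 10).
LHS: y^2 = 10^2 mod 17 = 15
RHS: x^3 + 11 x + 4 = 13^3 + 11*13 + 4 mod 17 = 15
LHS = RHS

Yes, on the curve


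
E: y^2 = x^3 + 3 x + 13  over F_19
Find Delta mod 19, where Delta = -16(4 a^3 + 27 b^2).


4 a^3 + 27 b^2 = 4*3^3 + 27*13^2 = 108 + 4563 = 4671
Delta = -16 * (4671) = -74736
Delta mod 19 = 10

Delta = 10 (mod 19)


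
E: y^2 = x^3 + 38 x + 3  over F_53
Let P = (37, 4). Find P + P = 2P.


Doubling: s = (3 x1^2 + a) / (2 y1)
s = (3*37^2 + 38) / (2*4) mod 53 = 8
x3 = s^2 - 2 x1 mod 53 = 8^2 - 2*37 = 43
y3 = s (x1 - x3) - y1 mod 53 = 8 * (37 - 43) - 4 = 1

2P = (43, 1)


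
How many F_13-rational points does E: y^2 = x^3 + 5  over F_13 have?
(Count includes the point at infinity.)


For each x in F_13, count y with y^2 = x^3 + 0 x + 5 mod 13:
  x = 2: RHS = 0, y in [0]  -> 1 point(s)
  x = 4: RHS = 4, y in [2, 11]  -> 2 point(s)
  x = 5: RHS = 0, y in [0]  -> 1 point(s)
  x = 6: RHS = 0, y in [0]  -> 1 point(s)
  x = 7: RHS = 10, y in [6, 7]  -> 2 point(s)
  x = 8: RHS = 10, y in [6, 7]  -> 2 point(s)
  x = 10: RHS = 4, y in [2, 11]  -> 2 point(s)
  x = 11: RHS = 10, y in [6, 7]  -> 2 point(s)
  x = 12: RHS = 4, y in [2, 11]  -> 2 point(s)
Affine points: 15. Add the point at infinity: total = 16.

#E(F_13) = 16


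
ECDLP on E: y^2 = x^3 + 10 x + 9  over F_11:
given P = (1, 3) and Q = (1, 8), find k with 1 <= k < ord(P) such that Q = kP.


Enumerate multiples of P until we hit Q = (1, 8):
  1P = (1, 3)
  2P = (3, 0)
  3P = (1, 8)
Match found at i = 3.

k = 3


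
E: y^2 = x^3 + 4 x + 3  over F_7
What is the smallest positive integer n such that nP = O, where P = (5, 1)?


Compute successive multiples of P until we hit O:
  1P = (5, 1)
  2P = (5, 6)
  3P = O

ord(P) = 3


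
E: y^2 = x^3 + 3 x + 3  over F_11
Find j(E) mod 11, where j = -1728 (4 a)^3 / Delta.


Delta = -16(4 a^3 + 27 b^2) mod 11 = 5
-1728 * (4 a)^3 = -1728 * (4*3)^3 mod 11 = 10
j = 10 * 5^(-1) mod 11 = 2

j = 2 (mod 11)


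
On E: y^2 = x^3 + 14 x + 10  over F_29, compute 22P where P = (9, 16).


k = 22 = 10110_2 (binary, LSB first: 01101)
Double-and-add from P = (9, 16):
  bit 0 = 0: acc unchanged = O
  bit 1 = 1: acc = O + (16, 3) = (16, 3)
  bit 2 = 1: acc = (16, 3) + (22, 27) = (7, 4)
  bit 3 = 0: acc unchanged = (7, 4)
  bit 4 = 1: acc = (7, 4) + (18, 27) = (17, 12)

22P = (17, 12)


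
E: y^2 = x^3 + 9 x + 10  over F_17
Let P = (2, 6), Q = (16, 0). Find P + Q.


P != Q, so use the chord formula.
s = (y2 - y1) / (x2 - x1) = (11) / (14) mod 17 = 2
x3 = s^2 - x1 - x2 mod 17 = 2^2 - 2 - 16 = 3
y3 = s (x1 - x3) - y1 mod 17 = 2 * (2 - 3) - 6 = 9

P + Q = (3, 9)


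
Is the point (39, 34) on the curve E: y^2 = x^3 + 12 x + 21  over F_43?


Check whether y^2 = x^3 + 12 x + 21 (mod 43) for (x, y) = (39, 34).
LHS: y^2 = 34^2 mod 43 = 38
RHS: x^3 + 12 x + 21 = 39^3 + 12*39 + 21 mod 43 = 38
LHS = RHS

Yes, on the curve


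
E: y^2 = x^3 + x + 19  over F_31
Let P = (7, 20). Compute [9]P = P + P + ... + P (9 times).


k = 9 = 1001_2 (binary, LSB first: 1001)
Double-and-add from P = (7, 20):
  bit 0 = 1: acc = O + (7, 20) = (7, 20)
  bit 1 = 0: acc unchanged = (7, 20)
  bit 2 = 0: acc unchanged = (7, 20)
  bit 3 = 1: acc = (7, 20) + (5, 26) = (28, 12)

9P = (28, 12)


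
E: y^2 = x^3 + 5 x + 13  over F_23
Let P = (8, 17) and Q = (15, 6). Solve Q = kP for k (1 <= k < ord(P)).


Enumerate multiples of P until we hit Q = (15, 6):
  1P = (8, 17)
  2P = (16, 7)
  3P = (2, 10)
  4P = (15, 17)
  5P = (0, 6)
  6P = (0, 17)
  7P = (15, 6)
Match found at i = 7.

k = 7


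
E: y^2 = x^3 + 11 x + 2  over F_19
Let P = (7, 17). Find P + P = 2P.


Doubling: s = (3 x1^2 + a) / (2 y1)
s = (3*7^2 + 11) / (2*17) mod 19 = 8
x3 = s^2 - 2 x1 mod 19 = 8^2 - 2*7 = 12
y3 = s (x1 - x3) - y1 mod 19 = 8 * (7 - 12) - 17 = 0

2P = (12, 0)


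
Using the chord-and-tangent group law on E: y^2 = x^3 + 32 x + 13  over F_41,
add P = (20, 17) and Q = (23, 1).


P != Q, so use the chord formula.
s = (y2 - y1) / (x2 - x1) = (25) / (3) mod 41 = 22
x3 = s^2 - x1 - x2 mod 41 = 22^2 - 20 - 23 = 31
y3 = s (x1 - x3) - y1 mod 41 = 22 * (20 - 31) - 17 = 28

P + Q = (31, 28)


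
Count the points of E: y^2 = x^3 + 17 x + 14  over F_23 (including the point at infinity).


For each x in F_23, count y with y^2 = x^3 + 17 x + 14 mod 23:
  x = 1: RHS = 9, y in [3, 20]  -> 2 point(s)
  x = 3: RHS = 0, y in [0]  -> 1 point(s)
  x = 4: RHS = 8, y in [10, 13]  -> 2 point(s)
  x = 7: RHS = 16, y in [4, 19]  -> 2 point(s)
  x = 8: RHS = 18, y in [8, 15]  -> 2 point(s)
  x = 14: RHS = 6, y in [11, 12]  -> 2 point(s)
  x = 16: RHS = 12, y in [9, 14]  -> 2 point(s)
  x = 17: RHS = 18, y in [8, 15]  -> 2 point(s)
  x = 21: RHS = 18, y in [8, 15]  -> 2 point(s)
Affine points: 17. Add the point at infinity: total = 18.

#E(F_23) = 18


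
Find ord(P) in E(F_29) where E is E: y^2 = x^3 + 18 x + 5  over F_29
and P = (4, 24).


Compute successive multiples of P until we hit O:
  1P = (4, 24)
  2P = (17, 27)
  3P = (12, 21)
  4P = (0, 18)
  5P = (20, 10)
  6P = (18, 10)
  7P = (8, 9)
  8P = (22, 0)
  ... (continuing to 16P)
  16P = O

ord(P) = 16


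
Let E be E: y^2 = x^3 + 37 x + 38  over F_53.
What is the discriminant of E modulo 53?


4 a^3 + 27 b^2 = 4*37^3 + 27*38^2 = 202612 + 38988 = 241600
Delta = -16 * (241600) = -3865600
Delta mod 53 = 8

Delta = 8 (mod 53)


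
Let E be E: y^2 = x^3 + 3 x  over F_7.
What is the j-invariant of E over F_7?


Delta = -16(4 a^3 + 27 b^2) mod 7 = 1
-1728 * (4 a)^3 = -1728 * (4*3)^3 mod 7 = 6
j = 6 * 1^(-1) mod 7 = 6

j = 6 (mod 7)


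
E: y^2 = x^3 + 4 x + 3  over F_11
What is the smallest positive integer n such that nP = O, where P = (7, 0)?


Compute successive multiples of P until we hit O:
  1P = (7, 0)
  2P = O

ord(P) = 2


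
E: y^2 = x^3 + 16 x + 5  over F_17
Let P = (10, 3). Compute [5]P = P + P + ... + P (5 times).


k = 5 = 101_2 (binary, LSB first: 101)
Double-and-add from P = (10, 3):
  bit 0 = 1: acc = O + (10, 3) = (10, 3)
  bit 1 = 0: acc unchanged = (10, 3)
  bit 2 = 1: acc = (10, 3) + (7, 1) = (8, 4)

5P = (8, 4)


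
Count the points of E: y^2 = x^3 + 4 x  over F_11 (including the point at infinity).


For each x in F_11, count y with y^2 = x^3 + 4 x + 0 mod 11:
  x = 0: RHS = 0, y in [0]  -> 1 point(s)
  x = 1: RHS = 5, y in [4, 7]  -> 2 point(s)
  x = 2: RHS = 5, y in [4, 7]  -> 2 point(s)
  x = 4: RHS = 3, y in [5, 6]  -> 2 point(s)
  x = 6: RHS = 9, y in [3, 8]  -> 2 point(s)
  x = 8: RHS = 5, y in [4, 7]  -> 2 point(s)
Affine points: 11. Add the point at infinity: total = 12.

#E(F_11) = 12


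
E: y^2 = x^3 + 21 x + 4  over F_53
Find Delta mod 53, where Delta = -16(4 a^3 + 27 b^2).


4 a^3 + 27 b^2 = 4*21^3 + 27*4^2 = 37044 + 432 = 37476
Delta = -16 * (37476) = -599616
Delta mod 53 = 26

Delta = 26 (mod 53)


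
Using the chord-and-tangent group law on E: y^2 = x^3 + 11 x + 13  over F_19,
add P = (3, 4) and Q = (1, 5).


P != Q, so use the chord formula.
s = (y2 - y1) / (x2 - x1) = (1) / (17) mod 19 = 9
x3 = s^2 - x1 - x2 mod 19 = 9^2 - 3 - 1 = 1
y3 = s (x1 - x3) - y1 mod 19 = 9 * (3 - 1) - 4 = 14

P + Q = (1, 14)


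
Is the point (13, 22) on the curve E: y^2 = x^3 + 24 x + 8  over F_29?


Check whether y^2 = x^3 + 24 x + 8 (mod 29) for (x, y) = (13, 22).
LHS: y^2 = 22^2 mod 29 = 20
RHS: x^3 + 24 x + 8 = 13^3 + 24*13 + 8 mod 29 = 23
LHS != RHS

No, not on the curve


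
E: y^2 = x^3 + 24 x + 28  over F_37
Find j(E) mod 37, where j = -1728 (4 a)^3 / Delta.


Delta = -16(4 a^3 + 27 b^2) mod 37 = 18
-1728 * (4 a)^3 = -1728 * (4*24)^3 mod 37 = 23
j = 23 * 18^(-1) mod 37 = 28

j = 28 (mod 37)


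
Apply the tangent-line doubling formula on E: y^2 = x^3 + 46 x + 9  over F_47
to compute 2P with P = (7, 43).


Doubling: s = (3 x1^2 + a) / (2 y1)
s = (3*7^2 + 46) / (2*43) mod 47 = 17
x3 = s^2 - 2 x1 mod 47 = 17^2 - 2*7 = 40
y3 = s (x1 - x3) - y1 mod 47 = 17 * (7 - 40) - 43 = 7

2P = (40, 7)


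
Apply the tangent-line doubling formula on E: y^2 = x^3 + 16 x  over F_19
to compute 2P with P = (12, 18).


Doubling: s = (3 x1^2 + a) / (2 y1)
s = (3*12^2 + 16) / (2*18) mod 19 = 4
x3 = s^2 - 2 x1 mod 19 = 4^2 - 2*12 = 11
y3 = s (x1 - x3) - y1 mod 19 = 4 * (12 - 11) - 18 = 5

2P = (11, 5)


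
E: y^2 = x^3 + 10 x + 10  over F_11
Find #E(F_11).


For each x in F_11, count y with y^2 = x^3 + 10 x + 10 mod 11:
  x = 2: RHS = 5, y in [4, 7]  -> 2 point(s)
  x = 3: RHS = 1, y in [1, 10]  -> 2 point(s)
  x = 4: RHS = 4, y in [2, 9]  -> 2 point(s)
  x = 5: RHS = 9, y in [3, 8]  -> 2 point(s)
  x = 6: RHS = 0, y in [0]  -> 1 point(s)
  x = 7: RHS = 5, y in [4, 7]  -> 2 point(s)
  x = 9: RHS = 4, y in [2, 9]  -> 2 point(s)
Affine points: 13. Add the point at infinity: total = 14.

#E(F_11) = 14


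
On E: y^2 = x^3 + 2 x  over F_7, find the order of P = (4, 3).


Compute successive multiples of P until we hit O:
  1P = (4, 3)
  2P = (0, 0)
  3P = (4, 4)
  4P = O

ord(P) = 4


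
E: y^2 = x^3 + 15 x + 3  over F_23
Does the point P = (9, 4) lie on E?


Check whether y^2 = x^3 + 15 x + 3 (mod 23) for (x, y) = (9, 4).
LHS: y^2 = 4^2 mod 23 = 16
RHS: x^3 + 15 x + 3 = 9^3 + 15*9 + 3 mod 23 = 16
LHS = RHS

Yes, on the curve


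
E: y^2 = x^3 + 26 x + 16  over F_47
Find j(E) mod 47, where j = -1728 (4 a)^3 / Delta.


Delta = -16(4 a^3 + 27 b^2) mod 47 = 33
-1728 * (4 a)^3 = -1728 * (4*26)^3 mod 47 = 2
j = 2 * 33^(-1) mod 47 = 20

j = 20 (mod 47)


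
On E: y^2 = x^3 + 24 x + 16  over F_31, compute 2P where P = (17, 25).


k = 2 = 10_2 (binary, LSB first: 01)
Double-and-add from P = (17, 25):
  bit 0 = 0: acc unchanged = O
  bit 1 = 1: acc = O + (25, 11) = (25, 11)

2P = (25, 11)


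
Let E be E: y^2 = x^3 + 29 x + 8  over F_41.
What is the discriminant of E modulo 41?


4 a^3 + 27 b^2 = 4*29^3 + 27*8^2 = 97556 + 1728 = 99284
Delta = -16 * (99284) = -1588544
Delta mod 41 = 1

Delta = 1 (mod 41)


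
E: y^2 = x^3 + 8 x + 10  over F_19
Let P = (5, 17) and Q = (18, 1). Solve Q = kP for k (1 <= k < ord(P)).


Enumerate multiples of P until we hit Q = (18, 1):
  1P = (5, 17)
  2P = (18, 1)
Match found at i = 2.

k = 2


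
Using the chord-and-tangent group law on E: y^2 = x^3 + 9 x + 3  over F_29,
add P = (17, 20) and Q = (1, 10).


P != Q, so use the chord formula.
s = (y2 - y1) / (x2 - x1) = (19) / (13) mod 29 = 26
x3 = s^2 - x1 - x2 mod 29 = 26^2 - 17 - 1 = 20
y3 = s (x1 - x3) - y1 mod 29 = 26 * (17 - 20) - 20 = 18

P + Q = (20, 18)


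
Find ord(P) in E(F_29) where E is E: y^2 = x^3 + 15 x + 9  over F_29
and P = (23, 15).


Compute successive multiples of P until we hit O:
  1P = (23, 15)
  2P = (3, 9)
  3P = (26, 16)
  4P = (22, 24)
  5P = (7, 15)
  6P = (28, 14)
  7P = (14, 18)
  8P = (5, 8)
  ... (continuing to 17P)
  17P = O

ord(P) = 17


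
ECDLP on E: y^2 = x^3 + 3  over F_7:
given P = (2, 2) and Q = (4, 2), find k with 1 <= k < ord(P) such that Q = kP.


Enumerate multiples of P until we hit Q = (4, 2):
  1P = (2, 2)
  2P = (5, 3)
  3P = (4, 2)
Match found at i = 3.

k = 3


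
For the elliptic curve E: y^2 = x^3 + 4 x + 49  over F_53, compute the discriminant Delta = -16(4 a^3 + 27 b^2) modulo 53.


4 a^3 + 27 b^2 = 4*4^3 + 27*49^2 = 256 + 64827 = 65083
Delta = -16 * (65083) = -1041328
Delta mod 53 = 16

Delta = 16 (mod 53)


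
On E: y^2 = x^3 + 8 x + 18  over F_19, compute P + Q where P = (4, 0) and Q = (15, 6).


P != Q, so use the chord formula.
s = (y2 - y1) / (x2 - x1) = (6) / (11) mod 19 = 4
x3 = s^2 - x1 - x2 mod 19 = 4^2 - 4 - 15 = 16
y3 = s (x1 - x3) - y1 mod 19 = 4 * (4 - 16) - 0 = 9

P + Q = (16, 9)


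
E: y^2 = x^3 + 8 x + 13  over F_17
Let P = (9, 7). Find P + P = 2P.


Doubling: s = (3 x1^2 + a) / (2 y1)
s = (3*9^2 + 8) / (2*7) mod 17 = 7
x3 = s^2 - 2 x1 mod 17 = 7^2 - 2*9 = 14
y3 = s (x1 - x3) - y1 mod 17 = 7 * (9 - 14) - 7 = 9

2P = (14, 9)


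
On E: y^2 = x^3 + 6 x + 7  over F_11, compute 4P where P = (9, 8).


k = 4 = 100_2 (binary, LSB first: 001)
Double-and-add from P = (9, 8):
  bit 0 = 0: acc unchanged = O
  bit 1 = 0: acc unchanged = O
  bit 2 = 1: acc = O + (10, 0) = (10, 0)

4P = (10, 0)


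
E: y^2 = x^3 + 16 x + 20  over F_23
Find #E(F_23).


For each x in F_23, count y with y^2 = x^3 + 16 x + 20 mod 23:
  x = 3: RHS = 3, y in [7, 16]  -> 2 point(s)
  x = 5: RHS = 18, y in [8, 15]  -> 2 point(s)
  x = 8: RHS = 16, y in [4, 19]  -> 2 point(s)
  x = 11: RHS = 9, y in [3, 20]  -> 2 point(s)
  x = 12: RHS = 8, y in [10, 13]  -> 2 point(s)
  x = 15: RHS = 1, y in [1, 22]  -> 2 point(s)
  x = 16: RHS = 2, y in [5, 18]  -> 2 point(s)
  x = 21: RHS = 3, y in [7, 16]  -> 2 point(s)
  x = 22: RHS = 3, y in [7, 16]  -> 2 point(s)
Affine points: 18. Add the point at infinity: total = 19.

#E(F_23) = 19


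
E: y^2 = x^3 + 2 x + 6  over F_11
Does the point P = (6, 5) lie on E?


Check whether y^2 = x^3 + 2 x + 6 (mod 11) for (x, y) = (6, 5).
LHS: y^2 = 5^2 mod 11 = 3
RHS: x^3 + 2 x + 6 = 6^3 + 2*6 + 6 mod 11 = 3
LHS = RHS

Yes, on the curve


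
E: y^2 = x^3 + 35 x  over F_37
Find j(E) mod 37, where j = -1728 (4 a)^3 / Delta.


Delta = -16(4 a^3 + 27 b^2) mod 37 = 31
-1728 * (4 a)^3 = -1728 * (4*35)^3 mod 37 = 29
j = 29 * 31^(-1) mod 37 = 26

j = 26 (mod 37)


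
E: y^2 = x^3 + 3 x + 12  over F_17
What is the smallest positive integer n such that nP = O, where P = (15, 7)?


Compute successive multiples of P until we hit O:
  1P = (15, 7)
  2P = (12, 12)
  3P = (6, 12)
  4P = (11, 4)
  5P = (16, 5)
  6P = (7, 11)
  7P = (8, 15)
  8P = (13, 15)
  ... (continuing to 23P)
  23P = O

ord(P) = 23


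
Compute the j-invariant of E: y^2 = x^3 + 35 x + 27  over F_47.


Delta = -16(4 a^3 + 27 b^2) mod 47 = 20
-1728 * (4 a)^3 = -1728 * (4*35)^3 mod 47 = 36
j = 36 * 20^(-1) mod 47 = 30

j = 30 (mod 47)


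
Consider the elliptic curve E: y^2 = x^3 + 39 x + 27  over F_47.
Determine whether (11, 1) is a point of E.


Check whether y^2 = x^3 + 39 x + 27 (mod 47) for (x, y) = (11, 1).
LHS: y^2 = 1^2 mod 47 = 1
RHS: x^3 + 39 x + 27 = 11^3 + 39*11 + 27 mod 47 = 1
LHS = RHS

Yes, on the curve


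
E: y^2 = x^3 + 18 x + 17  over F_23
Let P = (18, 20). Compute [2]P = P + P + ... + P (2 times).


k = 2 = 10_2 (binary, LSB first: 01)
Double-and-add from P = (18, 20):
  bit 0 = 0: acc unchanged = O
  bit 1 = 1: acc = O + (3, 12) = (3, 12)

2P = (3, 12)


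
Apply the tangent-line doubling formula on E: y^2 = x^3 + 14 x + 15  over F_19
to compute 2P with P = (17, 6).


Doubling: s = (3 x1^2 + a) / (2 y1)
s = (3*17^2 + 14) / (2*6) mod 19 = 18
x3 = s^2 - 2 x1 mod 19 = 18^2 - 2*17 = 5
y3 = s (x1 - x3) - y1 mod 19 = 18 * (17 - 5) - 6 = 1

2P = (5, 1)


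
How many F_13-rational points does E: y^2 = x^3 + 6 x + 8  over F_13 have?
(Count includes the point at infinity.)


For each x in F_13, count y with y^2 = x^3 + 6 x + 8 mod 13:
  x = 3: RHS = 1, y in [1, 12]  -> 2 point(s)
  x = 6: RHS = 0, y in [0]  -> 1 point(s)
  x = 7: RHS = 3, y in [4, 9]  -> 2 point(s)
  x = 8: RHS = 9, y in [3, 10]  -> 2 point(s)
  x = 11: RHS = 1, y in [1, 12]  -> 2 point(s)
  x = 12: RHS = 1, y in [1, 12]  -> 2 point(s)
Affine points: 11. Add the point at infinity: total = 12.

#E(F_13) = 12


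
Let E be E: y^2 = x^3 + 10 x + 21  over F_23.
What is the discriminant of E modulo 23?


4 a^3 + 27 b^2 = 4*10^3 + 27*21^2 = 4000 + 11907 = 15907
Delta = -16 * (15907) = -254512
Delta mod 23 = 6

Delta = 6 (mod 23)


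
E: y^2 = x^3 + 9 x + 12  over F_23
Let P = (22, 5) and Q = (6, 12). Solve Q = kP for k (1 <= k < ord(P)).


Enumerate multiples of P until we hit Q = (6, 12):
  1P = (22, 5)
  2P = (20, 2)
  3P = (12, 10)
  4P = (18, 16)
  5P = (15, 16)
  6P = (11, 4)
  7P = (17, 8)
  8P = (0, 14)
  9P = (13, 7)
  10P = (19, 2)
  11P = (6, 11)
  12P = (7, 21)
  13P = (21, 20)
  14P = (21, 3)
  15P = (7, 2)
  16P = (6, 12)
Match found at i = 16.

k = 16


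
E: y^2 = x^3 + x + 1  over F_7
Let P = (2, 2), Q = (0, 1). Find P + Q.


P != Q, so use the chord formula.
s = (y2 - y1) / (x2 - x1) = (6) / (5) mod 7 = 4
x3 = s^2 - x1 - x2 mod 7 = 4^2 - 2 - 0 = 0
y3 = s (x1 - x3) - y1 mod 7 = 4 * (2 - 0) - 2 = 6

P + Q = (0, 6)


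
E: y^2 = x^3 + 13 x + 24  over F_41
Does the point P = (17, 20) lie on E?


Check whether y^2 = x^3 + 13 x + 24 (mod 41) for (x, y) = (17, 20).
LHS: y^2 = 20^2 mod 41 = 31
RHS: x^3 + 13 x + 24 = 17^3 + 13*17 + 24 mod 41 = 33
LHS != RHS

No, not on the curve


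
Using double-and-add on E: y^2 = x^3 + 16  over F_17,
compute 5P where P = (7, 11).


k = 5 = 101_2 (binary, LSB first: 101)
Double-and-add from P = (7, 11):
  bit 0 = 1: acc = O + (7, 11) = (7, 11)
  bit 1 = 0: acc unchanged = (7, 11)
  bit 2 = 1: acc = (7, 11) + (3, 3) = (11, 15)

5P = (11, 15)


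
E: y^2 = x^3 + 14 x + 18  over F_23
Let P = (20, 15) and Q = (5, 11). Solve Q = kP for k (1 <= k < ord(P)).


Enumerate multiples of P until we hit Q = (5, 11):
  1P = (20, 15)
  2P = (22, 16)
  3P = (10, 13)
  4P = (5, 11)
Match found at i = 4.

k = 4


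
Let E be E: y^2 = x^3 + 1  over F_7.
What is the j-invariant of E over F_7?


Delta = -16(4 a^3 + 27 b^2) mod 7 = 2
-1728 * (4 a)^3 = -1728 * (4*0)^3 mod 7 = 0
j = 0 * 2^(-1) mod 7 = 0

j = 0 (mod 7)


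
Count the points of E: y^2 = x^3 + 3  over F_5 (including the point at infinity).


For each x in F_5, count y with y^2 = x^3 + 0 x + 3 mod 5:
  x = 1: RHS = 4, y in [2, 3]  -> 2 point(s)
  x = 2: RHS = 1, y in [1, 4]  -> 2 point(s)
  x = 3: RHS = 0, y in [0]  -> 1 point(s)
Affine points: 5. Add the point at infinity: total = 6.

#E(F_5) = 6


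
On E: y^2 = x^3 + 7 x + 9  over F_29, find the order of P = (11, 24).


Compute successive multiples of P until we hit O:
  1P = (11, 24)
  2P = (13, 21)
  3P = (0, 3)
  4P = (25, 2)
  5P = (15, 3)
  6P = (7, 13)
  7P = (24, 20)
  8P = (14, 26)
  ... (continuing to 19P)
  19P = O

ord(P) = 19


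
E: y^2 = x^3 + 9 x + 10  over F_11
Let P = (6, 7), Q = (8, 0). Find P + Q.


P != Q, so use the chord formula.
s = (y2 - y1) / (x2 - x1) = (4) / (2) mod 11 = 2
x3 = s^2 - x1 - x2 mod 11 = 2^2 - 6 - 8 = 1
y3 = s (x1 - x3) - y1 mod 11 = 2 * (6 - 1) - 7 = 3

P + Q = (1, 3)


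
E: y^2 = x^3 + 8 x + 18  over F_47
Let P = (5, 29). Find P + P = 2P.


Doubling: s = (3 x1^2 + a) / (2 y1)
s = (3*5^2 + 8) / (2*29) mod 47 = 46
x3 = s^2 - 2 x1 mod 47 = 46^2 - 2*5 = 38
y3 = s (x1 - x3) - y1 mod 47 = 46 * (5 - 38) - 29 = 4

2P = (38, 4)


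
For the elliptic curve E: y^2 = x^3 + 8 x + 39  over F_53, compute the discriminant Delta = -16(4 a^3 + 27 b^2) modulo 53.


4 a^3 + 27 b^2 = 4*8^3 + 27*39^2 = 2048 + 41067 = 43115
Delta = -16 * (43115) = -689840
Delta mod 53 = 8

Delta = 8 (mod 53)


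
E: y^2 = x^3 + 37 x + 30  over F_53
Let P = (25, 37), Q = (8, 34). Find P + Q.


P != Q, so use the chord formula.
s = (y2 - y1) / (x2 - x1) = (50) / (36) mod 53 = 22
x3 = s^2 - x1 - x2 mod 53 = 22^2 - 25 - 8 = 27
y3 = s (x1 - x3) - y1 mod 53 = 22 * (25 - 27) - 37 = 25

P + Q = (27, 25)


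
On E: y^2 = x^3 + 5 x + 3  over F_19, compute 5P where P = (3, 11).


k = 5 = 101_2 (binary, LSB first: 101)
Double-and-add from P = (3, 11):
  bit 0 = 1: acc = O + (3, 11) = (3, 11)
  bit 1 = 0: acc unchanged = (3, 11)
  bit 2 = 1: acc = (3, 11) + (9, 6) = (4, 12)

5P = (4, 12)


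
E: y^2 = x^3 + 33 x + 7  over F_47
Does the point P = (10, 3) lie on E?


Check whether y^2 = x^3 + 33 x + 7 (mod 47) for (x, y) = (10, 3).
LHS: y^2 = 3^2 mod 47 = 9
RHS: x^3 + 33 x + 7 = 10^3 + 33*10 + 7 mod 47 = 21
LHS != RHS

No, not on the curve


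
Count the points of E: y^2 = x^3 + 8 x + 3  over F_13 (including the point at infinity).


For each x in F_13, count y with y^2 = x^3 + 8 x + 3 mod 13:
  x = 0: RHS = 3, y in [4, 9]  -> 2 point(s)
  x = 1: RHS = 12, y in [5, 8]  -> 2 point(s)
  x = 2: RHS = 1, y in [1, 12]  -> 2 point(s)
  x = 5: RHS = 12, y in [5, 8]  -> 2 point(s)
  x = 7: RHS = 12, y in [5, 8]  -> 2 point(s)
  x = 10: RHS = 4, y in [2, 11]  -> 2 point(s)
Affine points: 12. Add the point at infinity: total = 13.

#E(F_13) = 13


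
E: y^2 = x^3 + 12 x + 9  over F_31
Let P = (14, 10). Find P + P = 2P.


Doubling: s = (3 x1^2 + a) / (2 y1)
s = (3*14^2 + 12) / (2*10) mod 31 = 30
x3 = s^2 - 2 x1 mod 31 = 30^2 - 2*14 = 4
y3 = s (x1 - x3) - y1 mod 31 = 30 * (14 - 4) - 10 = 11

2P = (4, 11)


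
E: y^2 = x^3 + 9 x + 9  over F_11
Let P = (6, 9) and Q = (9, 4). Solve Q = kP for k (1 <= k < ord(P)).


Enumerate multiples of P until we hit Q = (9, 4):
  1P = (6, 9)
  2P = (0, 8)
  3P = (9, 7)
  4P = (5, 5)
  5P = (5, 6)
  6P = (9, 4)
Match found at i = 6.

k = 6


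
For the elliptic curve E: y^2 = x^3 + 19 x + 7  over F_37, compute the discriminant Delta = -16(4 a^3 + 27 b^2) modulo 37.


4 a^3 + 27 b^2 = 4*19^3 + 27*7^2 = 27436 + 1323 = 28759
Delta = -16 * (28759) = -460144
Delta mod 37 = 25

Delta = 25 (mod 37)


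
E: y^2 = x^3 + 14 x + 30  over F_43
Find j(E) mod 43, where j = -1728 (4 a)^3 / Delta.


Delta = -16(4 a^3 + 27 b^2) mod 43 = 2
-1728 * (4 a)^3 = -1728 * (4*14)^3 mod 43 = 11
j = 11 * 2^(-1) mod 43 = 27

j = 27 (mod 43)


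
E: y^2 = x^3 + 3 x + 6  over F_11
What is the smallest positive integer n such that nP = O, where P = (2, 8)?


Compute successive multiples of P until we hit O:
  1P = (2, 8)
  2P = (5, 5)
  3P = (5, 6)
  4P = (2, 3)
  5P = O

ord(P) = 5


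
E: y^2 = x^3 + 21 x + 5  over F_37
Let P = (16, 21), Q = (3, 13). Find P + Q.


P != Q, so use the chord formula.
s = (y2 - y1) / (x2 - x1) = (29) / (24) mod 37 = 12
x3 = s^2 - x1 - x2 mod 37 = 12^2 - 16 - 3 = 14
y3 = s (x1 - x3) - y1 mod 37 = 12 * (16 - 14) - 21 = 3

P + Q = (14, 3)


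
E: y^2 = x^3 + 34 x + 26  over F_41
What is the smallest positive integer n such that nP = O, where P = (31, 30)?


Compute successive multiples of P until we hit O:
  1P = (31, 30)
  2P = (36, 31)
  3P = (38, 26)
  4P = (15, 37)
  5P = (4, 12)
  6P = (11, 38)
  7P = (9, 35)
  8P = (3, 27)
  ... (continuing to 26P)
  26P = O

ord(P) = 26


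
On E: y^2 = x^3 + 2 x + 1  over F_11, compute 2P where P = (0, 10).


Doubling: s = (3 x1^2 + a) / (2 y1)
s = (3*0^2 + 2) / (2*10) mod 11 = 10
x3 = s^2 - 2 x1 mod 11 = 10^2 - 2*0 = 1
y3 = s (x1 - x3) - y1 mod 11 = 10 * (0 - 1) - 10 = 2

2P = (1, 2)


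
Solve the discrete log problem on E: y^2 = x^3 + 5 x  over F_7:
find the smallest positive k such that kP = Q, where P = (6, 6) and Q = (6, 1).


Enumerate multiples of P until we hit Q = (6, 1):
  1P = (6, 6)
  2P = (4, 0)
  3P = (6, 1)
Match found at i = 3.

k = 3


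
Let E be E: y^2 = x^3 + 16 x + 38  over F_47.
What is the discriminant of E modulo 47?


4 a^3 + 27 b^2 = 4*16^3 + 27*38^2 = 16384 + 38988 = 55372
Delta = -16 * (55372) = -885952
Delta mod 47 = 45

Delta = 45 (mod 47)


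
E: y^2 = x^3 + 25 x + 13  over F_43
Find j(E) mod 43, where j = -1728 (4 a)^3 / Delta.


Delta = -16(4 a^3 + 27 b^2) mod 43 = 14
-1728 * (4 a)^3 = -1728 * (4*25)^3 mod 43 = 21
j = 21 * 14^(-1) mod 43 = 23

j = 23 (mod 43)


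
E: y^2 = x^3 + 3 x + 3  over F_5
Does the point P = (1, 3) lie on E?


Check whether y^2 = x^3 + 3 x + 3 (mod 5) for (x, y) = (1, 3).
LHS: y^2 = 3^2 mod 5 = 4
RHS: x^3 + 3 x + 3 = 1^3 + 3*1 + 3 mod 5 = 2
LHS != RHS

No, not on the curve


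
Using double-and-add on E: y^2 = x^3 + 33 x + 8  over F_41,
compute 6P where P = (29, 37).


k = 6 = 110_2 (binary, LSB first: 011)
Double-and-add from P = (29, 37):
  bit 0 = 0: acc unchanged = O
  bit 1 = 1: acc = O + (4, 32) = (4, 32)
  bit 2 = 1: acc = (4, 32) + (2, 0) = (4, 9)

6P = (4, 9)


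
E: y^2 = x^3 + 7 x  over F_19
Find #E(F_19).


For each x in F_19, count y with y^2 = x^3 + 7 x + 0 mod 19:
  x = 0: RHS = 0, y in [0]  -> 1 point(s)
  x = 4: RHS = 16, y in [4, 15]  -> 2 point(s)
  x = 6: RHS = 11, y in [7, 12]  -> 2 point(s)
  x = 8: RHS = 17, y in [6, 13]  -> 2 point(s)
  x = 10: RHS = 6, y in [5, 14]  -> 2 point(s)
  x = 12: RHS = 7, y in [8, 11]  -> 2 point(s)
  x = 14: RHS = 11, y in [7, 12]  -> 2 point(s)
  x = 16: RHS = 9, y in [3, 16]  -> 2 point(s)
  x = 17: RHS = 16, y in [4, 15]  -> 2 point(s)
  x = 18: RHS = 11, y in [7, 12]  -> 2 point(s)
Affine points: 19. Add the point at infinity: total = 20.

#E(F_19) = 20


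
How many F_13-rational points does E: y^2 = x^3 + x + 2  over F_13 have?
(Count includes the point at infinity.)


For each x in F_13, count y with y^2 = x^3 + 1 x + 2 mod 13:
  x = 1: RHS = 4, y in [2, 11]  -> 2 point(s)
  x = 2: RHS = 12, y in [5, 8]  -> 2 point(s)
  x = 6: RHS = 3, y in [4, 9]  -> 2 point(s)
  x = 7: RHS = 1, y in [1, 12]  -> 2 point(s)
  x = 9: RHS = 12, y in [5, 8]  -> 2 point(s)
  x = 12: RHS = 0, y in [0]  -> 1 point(s)
Affine points: 11. Add the point at infinity: total = 12.

#E(F_13) = 12


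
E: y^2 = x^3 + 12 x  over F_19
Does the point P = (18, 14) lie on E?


Check whether y^2 = x^3 + 12 x + 0 (mod 19) for (x, y) = (18, 14).
LHS: y^2 = 14^2 mod 19 = 6
RHS: x^3 + 12 x + 0 = 18^3 + 12*18 + 0 mod 19 = 6
LHS = RHS

Yes, on the curve


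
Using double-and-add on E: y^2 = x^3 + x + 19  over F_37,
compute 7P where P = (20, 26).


k = 7 = 111_2 (binary, LSB first: 111)
Double-and-add from P = (20, 26):
  bit 0 = 1: acc = O + (20, 26) = (20, 26)
  bit 1 = 1: acc = (20, 26) + (7, 6) = (22, 25)
  bit 2 = 1: acc = (22, 25) + (23, 31) = (28, 13)

7P = (28, 13)


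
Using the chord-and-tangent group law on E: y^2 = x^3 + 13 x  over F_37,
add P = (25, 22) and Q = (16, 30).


P != Q, so use the chord formula.
s = (y2 - y1) / (x2 - x1) = (8) / (28) mod 37 = 32
x3 = s^2 - x1 - x2 mod 37 = 32^2 - 25 - 16 = 21
y3 = s (x1 - x3) - y1 mod 37 = 32 * (25 - 21) - 22 = 32

P + Q = (21, 32)


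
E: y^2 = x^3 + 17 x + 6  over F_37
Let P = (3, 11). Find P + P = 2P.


Doubling: s = (3 x1^2 + a) / (2 y1)
s = (3*3^2 + 17) / (2*11) mod 37 = 2
x3 = s^2 - 2 x1 mod 37 = 2^2 - 2*3 = 35
y3 = s (x1 - x3) - y1 mod 37 = 2 * (3 - 35) - 11 = 36

2P = (35, 36)


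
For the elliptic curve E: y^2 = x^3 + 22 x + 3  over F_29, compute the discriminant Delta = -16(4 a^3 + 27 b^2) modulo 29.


4 a^3 + 27 b^2 = 4*22^3 + 27*3^2 = 42592 + 243 = 42835
Delta = -16 * (42835) = -685360
Delta mod 29 = 26

Delta = 26 (mod 29)


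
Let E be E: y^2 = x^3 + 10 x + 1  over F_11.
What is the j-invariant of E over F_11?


Delta = -16(4 a^3 + 27 b^2) mod 11 = 6
-1728 * (4 a)^3 = -1728 * (4*10)^3 mod 11 = 9
j = 9 * 6^(-1) mod 11 = 7

j = 7 (mod 11)


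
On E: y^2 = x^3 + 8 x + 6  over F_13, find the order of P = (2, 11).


Compute successive multiples of P until we hit O:
  1P = (2, 11)
  2P = (8, 6)
  3P = (12, 6)
  4P = (9, 12)
  5P = (6, 7)
  6P = (6, 6)
  7P = (9, 1)
  8P = (12, 7)
  ... (continuing to 11P)
  11P = O

ord(P) = 11


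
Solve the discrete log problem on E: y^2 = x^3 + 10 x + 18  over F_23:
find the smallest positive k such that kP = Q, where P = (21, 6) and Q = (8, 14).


Enumerate multiples of P until we hit Q = (8, 14):
  1P = (21, 6)
  2P = (8, 14)
Match found at i = 2.

k = 2


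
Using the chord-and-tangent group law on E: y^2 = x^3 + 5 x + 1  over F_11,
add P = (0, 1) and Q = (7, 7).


P != Q, so use the chord formula.
s = (y2 - y1) / (x2 - x1) = (6) / (7) mod 11 = 4
x3 = s^2 - x1 - x2 mod 11 = 4^2 - 0 - 7 = 9
y3 = s (x1 - x3) - y1 mod 11 = 4 * (0 - 9) - 1 = 7

P + Q = (9, 7)


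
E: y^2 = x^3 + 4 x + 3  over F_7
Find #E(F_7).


For each x in F_7, count y with y^2 = x^3 + 4 x + 3 mod 7:
  x = 1: RHS = 1, y in [1, 6]  -> 2 point(s)
  x = 3: RHS = 0, y in [0]  -> 1 point(s)
  x = 5: RHS = 1, y in [1, 6]  -> 2 point(s)
Affine points: 5. Add the point at infinity: total = 6.

#E(F_7) = 6


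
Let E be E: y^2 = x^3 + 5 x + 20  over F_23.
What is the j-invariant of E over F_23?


Delta = -16(4 a^3 + 27 b^2) mod 23 = 3
-1728 * (4 a)^3 = -1728 * (4*5)^3 mod 23 = 12
j = 12 * 3^(-1) mod 23 = 4

j = 4 (mod 23)
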